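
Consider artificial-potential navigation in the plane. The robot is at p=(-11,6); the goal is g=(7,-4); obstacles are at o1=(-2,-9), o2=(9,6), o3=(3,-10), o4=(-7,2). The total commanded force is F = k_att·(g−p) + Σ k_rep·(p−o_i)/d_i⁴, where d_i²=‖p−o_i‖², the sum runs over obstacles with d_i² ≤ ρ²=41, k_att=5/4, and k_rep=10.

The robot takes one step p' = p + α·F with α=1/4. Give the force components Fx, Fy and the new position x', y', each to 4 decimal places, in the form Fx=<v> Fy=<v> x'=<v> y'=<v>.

Fx=22.4609 Fy=-12.4609 x'=-5.3848 y'=2.8848

F_att = 5/4·(g−p) = 5/4·(18,-10) = (22.5000,-12.5000)
o1: d²=306 > ρ²=41 → inactive
o2: d²=400 > ρ²=41 → inactive
o3: d²=452 > ρ²=41 → inactive
o4: d²=32 ≤ ρ²=41; F_rep = 10·(-4,4)/32² = (-0.0391,0.0391)
F = F_att + ΣF_rep = (22.4609,-12.4609)
p' = p + 1/4·F = (-5.3848,2.8848)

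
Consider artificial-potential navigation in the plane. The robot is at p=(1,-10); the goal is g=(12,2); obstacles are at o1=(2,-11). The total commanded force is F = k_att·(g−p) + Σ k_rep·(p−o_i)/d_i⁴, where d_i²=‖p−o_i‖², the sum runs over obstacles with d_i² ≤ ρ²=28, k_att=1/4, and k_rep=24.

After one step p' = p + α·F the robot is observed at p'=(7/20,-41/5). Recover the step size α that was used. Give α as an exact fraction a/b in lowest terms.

F_att = 1/4·(g−p) = 1/4·(11,12) = (2.7500,3.0000)
o1: d²=2 ≤ ρ²=28; F_rep = 24·(-1,1)/2² = (-6.0000,6.0000)
F = F_att + ΣF_rep = (-3.2500,9.0000)
Δp = p'−p = (-0.6500,1.8000); α = Δx/Fx = (-13/20) / (-13/4) = 1/5
check: Δy/Fy = (9/5) / (9) = 1/5 ✓

α = 1/5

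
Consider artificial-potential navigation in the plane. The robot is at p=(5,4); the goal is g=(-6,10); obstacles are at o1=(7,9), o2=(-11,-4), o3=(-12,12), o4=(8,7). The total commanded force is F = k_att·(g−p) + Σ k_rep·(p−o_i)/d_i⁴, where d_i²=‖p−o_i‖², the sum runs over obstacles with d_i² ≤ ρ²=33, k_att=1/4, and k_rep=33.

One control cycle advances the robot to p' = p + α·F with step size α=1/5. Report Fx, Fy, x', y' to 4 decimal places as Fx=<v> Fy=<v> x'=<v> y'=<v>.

Fx=-3.1340 Fy=0.9982 x'=4.3732 y'=4.1996

F_att = 1/4·(g−p) = 1/4·(-11,6) = (-2.7500,1.5000)
o1: d²=29 ≤ ρ²=33; F_rep = 33·(-2,-5)/29² = (-0.0785,-0.1962)
o2: d²=320 > ρ²=33 → inactive
o3: d²=353 > ρ²=33 → inactive
o4: d²=18 ≤ ρ²=33; F_rep = 33·(-3,-3)/18² = (-0.3056,-0.3056)
F = F_att + ΣF_rep = (-3.1340,0.9982)
p' = p + 1/5·F = (4.3732,4.1996)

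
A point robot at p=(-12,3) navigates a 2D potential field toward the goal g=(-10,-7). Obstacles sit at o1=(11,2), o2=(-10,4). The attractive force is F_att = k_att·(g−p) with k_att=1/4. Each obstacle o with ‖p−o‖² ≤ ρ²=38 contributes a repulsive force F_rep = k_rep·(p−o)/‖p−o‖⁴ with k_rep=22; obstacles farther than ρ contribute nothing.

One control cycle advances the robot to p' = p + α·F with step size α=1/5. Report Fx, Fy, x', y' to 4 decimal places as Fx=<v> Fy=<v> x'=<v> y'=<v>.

F_att = 1/4·(g−p) = 1/4·(2,-10) = (0.5000,-2.5000)
o1: d²=530 > ρ²=38 → inactive
o2: d²=5 ≤ ρ²=38; F_rep = 22·(-2,-1)/5² = (-1.7600,-0.8800)
F = F_att + ΣF_rep = (-1.2600,-3.3800)
p' = p + 1/5·F = (-12.2520,2.3240)

Fx=-1.2600 Fy=-3.3800 x'=-12.2520 y'=2.3240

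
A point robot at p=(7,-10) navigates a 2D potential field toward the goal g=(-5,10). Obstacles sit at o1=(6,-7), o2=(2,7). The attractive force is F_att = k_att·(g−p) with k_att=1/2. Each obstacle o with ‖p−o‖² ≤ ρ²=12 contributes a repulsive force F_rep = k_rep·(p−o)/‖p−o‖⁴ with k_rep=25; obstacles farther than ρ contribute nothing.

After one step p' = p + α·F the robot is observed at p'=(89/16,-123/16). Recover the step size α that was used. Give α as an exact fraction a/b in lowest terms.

F_att = 1/2·(g−p) = 1/2·(-12,20) = (-6.0000,10.0000)
o1: d²=10 ≤ ρ²=12; F_rep = 25·(1,-3)/10² = (0.2500,-0.7500)
o2: d²=314 > ρ²=12 → inactive
F = F_att + ΣF_rep = (-5.7500,9.2500)
Δp = p'−p = (-1.4375,2.3125); α = Δx/Fx = (-23/16) / (-23/4) = 1/4
check: Δy/Fy = (37/16) / (37/4) = 1/4 ✓

α = 1/4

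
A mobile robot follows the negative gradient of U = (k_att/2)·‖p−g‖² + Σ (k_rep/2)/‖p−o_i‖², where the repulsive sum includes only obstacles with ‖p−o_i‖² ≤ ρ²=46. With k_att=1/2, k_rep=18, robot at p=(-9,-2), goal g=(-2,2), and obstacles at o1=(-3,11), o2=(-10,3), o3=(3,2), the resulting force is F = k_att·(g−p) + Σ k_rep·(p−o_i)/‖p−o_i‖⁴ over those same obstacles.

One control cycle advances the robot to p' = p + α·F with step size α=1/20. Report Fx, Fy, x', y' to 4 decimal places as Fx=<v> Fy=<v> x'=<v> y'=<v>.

Fx=3.5266 Fy=1.8669 x'=-8.8237 y'=-1.9067

F_att = 1/2·(g−p) = 1/2·(7,4) = (3.5000,2.0000)
o1: d²=205 > ρ²=46 → inactive
o2: d²=26 ≤ ρ²=46; F_rep = 18·(1,-5)/26² = (0.0266,-0.1331)
o3: d²=160 > ρ²=46 → inactive
F = F_att + ΣF_rep = (3.5266,1.8669)
p' = p + 1/20·F = (-8.8237,-1.9067)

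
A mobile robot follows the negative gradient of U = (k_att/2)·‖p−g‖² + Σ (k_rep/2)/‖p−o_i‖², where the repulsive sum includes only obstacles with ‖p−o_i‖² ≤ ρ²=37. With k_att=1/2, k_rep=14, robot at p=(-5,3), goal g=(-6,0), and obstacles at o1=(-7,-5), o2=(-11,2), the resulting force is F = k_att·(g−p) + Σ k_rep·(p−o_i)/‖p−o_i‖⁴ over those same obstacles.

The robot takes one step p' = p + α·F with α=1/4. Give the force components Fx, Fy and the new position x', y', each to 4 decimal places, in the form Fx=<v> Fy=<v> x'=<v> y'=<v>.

Fx=-0.4386 Fy=-1.4898 x'=-5.1097 y'=2.6276

F_att = 1/2·(g−p) = 1/2·(-1,-3) = (-0.5000,-1.5000)
o1: d²=68 > ρ²=37 → inactive
o2: d²=37 ≤ ρ²=37; F_rep = 14·(6,1)/37² = (0.0614,0.0102)
F = F_att + ΣF_rep = (-0.4386,-1.4898)
p' = p + 1/4·F = (-5.1097,2.6276)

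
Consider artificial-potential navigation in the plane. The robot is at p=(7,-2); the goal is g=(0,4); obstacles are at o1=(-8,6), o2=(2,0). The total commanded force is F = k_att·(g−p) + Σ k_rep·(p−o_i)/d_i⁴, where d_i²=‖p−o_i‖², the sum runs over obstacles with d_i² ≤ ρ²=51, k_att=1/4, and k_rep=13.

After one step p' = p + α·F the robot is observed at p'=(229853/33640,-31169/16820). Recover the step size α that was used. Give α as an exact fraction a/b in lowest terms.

F_att = 1/4·(g−p) = 1/4·(-7,6) = (-1.7500,1.5000)
o1: d²=289 > ρ²=51 → inactive
o2: d²=29 ≤ ρ²=51; F_rep = 13·(5,-2)/29² = (0.0773,-0.0309)
F = F_att + ΣF_rep = (-1.6727,1.4691)
Δp = p'−p = (-0.1673,0.1469); α = Δx/Fx = (-5627/33640) / (-5627/3364) = 1/10
check: Δy/Fy = (2471/16820) / (2471/1682) = 1/10 ✓

α = 1/10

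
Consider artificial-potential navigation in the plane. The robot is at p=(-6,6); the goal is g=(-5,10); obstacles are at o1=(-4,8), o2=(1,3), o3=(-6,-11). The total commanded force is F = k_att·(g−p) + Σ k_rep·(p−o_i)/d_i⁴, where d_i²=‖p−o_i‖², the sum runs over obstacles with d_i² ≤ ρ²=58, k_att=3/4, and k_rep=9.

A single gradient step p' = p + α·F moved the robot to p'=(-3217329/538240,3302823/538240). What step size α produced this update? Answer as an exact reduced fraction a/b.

α = 1/20

F_att = 3/4·(g−p) = 3/4·(1,4) = (0.7500,3.0000)
o1: d²=8 ≤ ρ²=58; F_rep = 9·(-2,-2)/8² = (-0.2812,-0.2812)
o2: d²=58 ≤ ρ²=58; F_rep = 9·(-7,3)/58² = (-0.0187,0.0080)
o3: d²=289 > ρ²=58 → inactive
F = F_att + ΣF_rep = (0.4500,2.7268)
Δp = p'−p = (0.0225,0.1363); α = Δx/Fx = (12111/538240) / (12111/26912) = 1/20
check: Δy/Fy = (73383/538240) / (73383/26912) = 1/20 ✓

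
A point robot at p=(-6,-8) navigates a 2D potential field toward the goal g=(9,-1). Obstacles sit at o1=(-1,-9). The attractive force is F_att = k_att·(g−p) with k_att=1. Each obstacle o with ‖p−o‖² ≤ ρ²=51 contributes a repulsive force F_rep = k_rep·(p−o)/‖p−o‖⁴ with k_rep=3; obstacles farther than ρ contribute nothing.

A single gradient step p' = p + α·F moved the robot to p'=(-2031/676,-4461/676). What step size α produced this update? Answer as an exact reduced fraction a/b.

F_att = 1·(g−p) = 1·(15,7) = (15.0000,7.0000)
o1: d²=26 ≤ ρ²=51; F_rep = 3·(-5,1)/26² = (-0.0222,0.0044)
F = F_att + ΣF_rep = (14.9778,7.0044)
Δp = p'−p = (2.9956,1.4009); α = Δx/Fx = (2025/676) / (10125/676) = 1/5
check: Δy/Fy = (947/676) / (4735/676) = 1/5 ✓

α = 1/5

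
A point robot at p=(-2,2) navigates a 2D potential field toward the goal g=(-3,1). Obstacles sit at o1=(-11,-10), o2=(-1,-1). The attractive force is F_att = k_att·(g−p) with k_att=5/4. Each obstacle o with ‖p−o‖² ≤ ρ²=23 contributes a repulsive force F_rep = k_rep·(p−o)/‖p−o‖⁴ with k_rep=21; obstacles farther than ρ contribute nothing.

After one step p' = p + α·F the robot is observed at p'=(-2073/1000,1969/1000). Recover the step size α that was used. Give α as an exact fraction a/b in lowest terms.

F_att = 5/4·(g−p) = 5/4·(-1,-1) = (-1.2500,-1.2500)
o1: d²=225 > ρ²=23 → inactive
o2: d²=10 ≤ ρ²=23; F_rep = 21·(-1,3)/10² = (-0.2100,0.6300)
F = F_att + ΣF_rep = (-1.4600,-0.6200)
Δp = p'−p = (-0.0730,-0.0310); α = Δx/Fx = (-73/1000) / (-73/50) = 1/20
check: Δy/Fy = (-31/1000) / (-31/50) = 1/20 ✓

α = 1/20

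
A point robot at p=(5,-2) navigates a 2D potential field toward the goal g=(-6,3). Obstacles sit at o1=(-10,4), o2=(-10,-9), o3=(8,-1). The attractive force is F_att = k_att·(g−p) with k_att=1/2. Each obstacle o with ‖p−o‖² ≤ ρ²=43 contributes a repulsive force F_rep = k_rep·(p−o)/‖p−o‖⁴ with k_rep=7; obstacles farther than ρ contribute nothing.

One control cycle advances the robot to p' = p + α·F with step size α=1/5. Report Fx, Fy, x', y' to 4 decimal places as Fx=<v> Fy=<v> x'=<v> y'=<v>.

Fx=-5.7100 Fy=2.4300 x'=3.8580 y'=-1.5140

F_att = 1/2·(g−p) = 1/2·(-11,5) = (-5.5000,2.5000)
o1: d²=261 > ρ²=43 → inactive
o2: d²=274 > ρ²=43 → inactive
o3: d²=10 ≤ ρ²=43; F_rep = 7·(-3,-1)/10² = (-0.2100,-0.0700)
F = F_att + ΣF_rep = (-5.7100,2.4300)
p' = p + 1/5·F = (3.8580,-1.5140)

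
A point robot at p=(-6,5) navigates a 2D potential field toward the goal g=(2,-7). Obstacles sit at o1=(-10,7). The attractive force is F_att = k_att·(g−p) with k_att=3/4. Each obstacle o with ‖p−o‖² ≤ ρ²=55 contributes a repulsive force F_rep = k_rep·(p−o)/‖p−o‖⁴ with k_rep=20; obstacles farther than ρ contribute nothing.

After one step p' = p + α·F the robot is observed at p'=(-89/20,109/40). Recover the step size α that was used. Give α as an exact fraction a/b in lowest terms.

F_att = 3/4·(g−p) = 3/4·(8,-12) = (6.0000,-9.0000)
o1: d²=20 ≤ ρ²=55; F_rep = 20·(4,-2)/20² = (0.2000,-0.1000)
F = F_att + ΣF_rep = (6.2000,-9.1000)
Δp = p'−p = (1.5500,-2.2750); α = Δx/Fx = (31/20) / (31/5) = 1/4
check: Δy/Fy = (-91/40) / (-91/10) = 1/4 ✓

α = 1/4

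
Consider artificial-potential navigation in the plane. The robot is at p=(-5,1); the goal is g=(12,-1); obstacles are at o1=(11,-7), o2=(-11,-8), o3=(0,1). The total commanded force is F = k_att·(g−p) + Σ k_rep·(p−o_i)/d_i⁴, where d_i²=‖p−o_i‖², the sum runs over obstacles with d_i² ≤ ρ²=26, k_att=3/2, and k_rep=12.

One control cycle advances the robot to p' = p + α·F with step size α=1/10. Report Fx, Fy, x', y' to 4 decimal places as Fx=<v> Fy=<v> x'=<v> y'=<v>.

Fx=25.4040 Fy=-3.0000 x'=-2.4596 y'=0.7000

F_att = 3/2·(g−p) = 3/2·(17,-2) = (25.5000,-3.0000)
o1: d²=320 > ρ²=26 → inactive
o2: d²=117 > ρ²=26 → inactive
o3: d²=25 ≤ ρ²=26; F_rep = 12·(-5,0)/25² = (-0.0960,0.0000)
F = F_att + ΣF_rep = (25.4040,-3.0000)
p' = p + 1/10·F = (-2.4596,0.7000)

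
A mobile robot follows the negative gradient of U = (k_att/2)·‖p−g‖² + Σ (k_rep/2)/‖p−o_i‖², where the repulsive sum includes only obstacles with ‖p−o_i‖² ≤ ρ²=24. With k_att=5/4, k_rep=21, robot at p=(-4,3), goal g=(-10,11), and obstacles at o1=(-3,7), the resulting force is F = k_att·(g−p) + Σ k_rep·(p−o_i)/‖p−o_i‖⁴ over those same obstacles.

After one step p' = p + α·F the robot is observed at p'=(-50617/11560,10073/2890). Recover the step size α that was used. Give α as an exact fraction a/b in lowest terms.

F_att = 5/4·(g−p) = 5/4·(-6,8) = (-7.5000,10.0000)
o1: d²=17 ≤ ρ²=24; F_rep = 21·(-1,-4)/17² = (-0.0727,-0.2907)
F = F_att + ΣF_rep = (-7.5727,9.7093)
Δp = p'−p = (-0.3786,0.4855); α = Δx/Fx = (-4377/11560) / (-4377/578) = 1/20
check: Δy/Fy = (1403/2890) / (2806/289) = 1/20 ✓

α = 1/20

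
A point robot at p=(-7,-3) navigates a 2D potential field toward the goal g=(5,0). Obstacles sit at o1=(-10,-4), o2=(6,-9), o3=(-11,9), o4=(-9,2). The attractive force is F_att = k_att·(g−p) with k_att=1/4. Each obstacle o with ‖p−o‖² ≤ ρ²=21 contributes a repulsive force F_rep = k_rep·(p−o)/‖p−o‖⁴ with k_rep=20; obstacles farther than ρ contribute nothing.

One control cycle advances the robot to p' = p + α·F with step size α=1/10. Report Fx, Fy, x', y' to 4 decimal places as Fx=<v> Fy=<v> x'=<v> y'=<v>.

F_att = 1/4·(g−p) = 1/4·(12,3) = (3.0000,0.7500)
o1: d²=10 ≤ ρ²=21; F_rep = 20·(3,1)/10² = (0.6000,0.2000)
o2: d²=205 > ρ²=21 → inactive
o3: d²=160 > ρ²=21 → inactive
o4: d²=29 > ρ²=21 → inactive
F = F_att + ΣF_rep = (3.6000,0.9500)
p' = p + 1/10·F = (-6.6400,-2.9050)

Fx=3.6000 Fy=0.9500 x'=-6.6400 y'=-2.9050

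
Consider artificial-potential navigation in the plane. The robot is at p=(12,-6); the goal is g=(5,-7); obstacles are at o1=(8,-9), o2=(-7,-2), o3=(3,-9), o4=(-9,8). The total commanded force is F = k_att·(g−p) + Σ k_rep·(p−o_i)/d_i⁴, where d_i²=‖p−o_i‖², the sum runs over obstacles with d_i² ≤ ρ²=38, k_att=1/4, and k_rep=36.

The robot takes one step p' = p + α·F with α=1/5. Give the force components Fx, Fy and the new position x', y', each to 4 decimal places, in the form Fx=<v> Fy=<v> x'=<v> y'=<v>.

Fx=-1.5196 Fy=-0.0772 x'=11.6961 y'=-6.0154

F_att = 1/4·(g−p) = 1/4·(-7,-1) = (-1.7500,-0.2500)
o1: d²=25 ≤ ρ²=38; F_rep = 36·(4,3)/25² = (0.2304,0.1728)
o2: d²=377 > ρ²=38 → inactive
o3: d²=90 > ρ²=38 → inactive
o4: d²=637 > ρ²=38 → inactive
F = F_att + ΣF_rep = (-1.5196,-0.0772)
p' = p + 1/5·F = (11.6961,-6.0154)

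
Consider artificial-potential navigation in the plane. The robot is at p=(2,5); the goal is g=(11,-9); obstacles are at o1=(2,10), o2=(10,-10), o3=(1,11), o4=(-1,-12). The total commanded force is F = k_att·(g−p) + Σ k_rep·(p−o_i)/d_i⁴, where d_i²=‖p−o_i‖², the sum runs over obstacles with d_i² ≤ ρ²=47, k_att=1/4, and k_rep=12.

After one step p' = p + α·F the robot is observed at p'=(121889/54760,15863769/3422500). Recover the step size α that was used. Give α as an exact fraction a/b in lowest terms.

F_att = 1/4·(g−p) = 1/4·(9,-14) = (2.2500,-3.5000)
o1: d²=25 ≤ ρ²=47; F_rep = 12·(0,-5)/25² = (0.0000,-0.0960)
o2: d²=289 > ρ²=47 → inactive
o3: d²=37 ≤ ρ²=47; F_rep = 12·(1,-6)/37² = (0.0088,-0.0526)
o4: d²=298 > ρ²=47 → inactive
F = F_att + ΣF_rep = (2.2588,-3.6486)
Δp = p'−p = (0.2259,-0.3649); α = Δx/Fx = (12369/54760) / (12369/5476) = 1/10
check: Δy/Fy = (-1248731/3422500) / (-1248731/342250) = 1/10 ✓

α = 1/10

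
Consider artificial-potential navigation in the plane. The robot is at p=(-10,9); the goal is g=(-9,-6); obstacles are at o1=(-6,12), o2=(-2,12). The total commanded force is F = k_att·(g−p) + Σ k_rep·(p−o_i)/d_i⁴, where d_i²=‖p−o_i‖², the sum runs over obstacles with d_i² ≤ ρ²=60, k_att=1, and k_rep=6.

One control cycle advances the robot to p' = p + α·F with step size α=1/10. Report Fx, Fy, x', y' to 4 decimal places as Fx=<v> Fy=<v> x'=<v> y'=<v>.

Fx=0.9616 Fy=-15.0288 x'=-9.9038 y'=7.4971

F_att = 1·(g−p) = 1·(1,-15) = (1.0000,-15.0000)
o1: d²=25 ≤ ρ²=60; F_rep = 6·(-4,-3)/25² = (-0.0384,-0.0288)
o2: d²=73 > ρ²=60 → inactive
F = F_att + ΣF_rep = (0.9616,-15.0288)
p' = p + 1/10·F = (-9.9038,7.4971)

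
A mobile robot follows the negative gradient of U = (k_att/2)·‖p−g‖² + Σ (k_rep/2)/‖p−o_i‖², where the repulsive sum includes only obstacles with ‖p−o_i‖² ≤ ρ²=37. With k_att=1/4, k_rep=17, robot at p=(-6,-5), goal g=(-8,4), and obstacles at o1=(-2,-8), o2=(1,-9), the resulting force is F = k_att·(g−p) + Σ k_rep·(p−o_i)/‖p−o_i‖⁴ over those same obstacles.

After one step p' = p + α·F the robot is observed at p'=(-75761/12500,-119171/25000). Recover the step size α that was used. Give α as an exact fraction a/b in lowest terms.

F_att = 1/4·(g−p) = 1/4·(-2,9) = (-0.5000,2.2500)
o1: d²=25 ≤ ρ²=37; F_rep = 17·(-4,3)/25² = (-0.1088,0.0816)
o2: d²=65 > ρ²=37 → inactive
F = F_att + ΣF_rep = (-0.6088,2.3316)
Δp = p'−p = (-0.0609,0.2332); α = Δx/Fx = (-761/12500) / (-761/1250) = 1/10
check: Δy/Fy = (5829/25000) / (5829/2500) = 1/10 ✓

α = 1/10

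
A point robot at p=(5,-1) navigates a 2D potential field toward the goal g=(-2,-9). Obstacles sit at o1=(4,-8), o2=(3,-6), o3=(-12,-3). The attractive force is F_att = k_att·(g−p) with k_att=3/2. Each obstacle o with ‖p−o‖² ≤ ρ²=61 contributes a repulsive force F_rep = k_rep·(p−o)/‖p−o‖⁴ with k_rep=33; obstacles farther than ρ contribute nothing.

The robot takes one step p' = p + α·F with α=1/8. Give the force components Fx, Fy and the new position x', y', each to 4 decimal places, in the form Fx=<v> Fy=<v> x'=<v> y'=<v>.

Fx=-10.4083 Fy=-11.7114 x'=3.6990 y'=-2.4639

F_att = 3/2·(g−p) = 3/2·(-7,-8) = (-10.5000,-12.0000)
o1: d²=50 ≤ ρ²=61; F_rep = 33·(1,7)/50² = (0.0132,0.0924)
o2: d²=29 ≤ ρ²=61; F_rep = 33·(2,5)/29² = (0.0785,0.1962)
o3: d²=293 > ρ²=61 → inactive
F = F_att + ΣF_rep = (-10.4083,-11.7114)
p' = p + 1/8·F = (3.6990,-2.4639)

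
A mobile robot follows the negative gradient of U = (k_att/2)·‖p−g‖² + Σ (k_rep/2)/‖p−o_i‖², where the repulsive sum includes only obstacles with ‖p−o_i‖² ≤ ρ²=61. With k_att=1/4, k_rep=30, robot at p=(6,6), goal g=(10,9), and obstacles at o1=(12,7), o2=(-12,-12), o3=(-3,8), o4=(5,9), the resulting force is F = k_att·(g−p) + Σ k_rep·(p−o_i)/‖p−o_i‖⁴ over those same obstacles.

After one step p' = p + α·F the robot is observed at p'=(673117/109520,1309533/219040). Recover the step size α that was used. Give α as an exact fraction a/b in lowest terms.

α = 1/8

F_att = 1/4·(g−p) = 1/4·(4,3) = (1.0000,0.7500)
o1: d²=37 ≤ ρ²=61; F_rep = 30·(-6,-1)/37² = (-0.1315,-0.0219)
o2: d²=648 > ρ²=61 → inactive
o3: d²=85 > ρ²=61 → inactive
o4: d²=10 ≤ ρ²=61; F_rep = 30·(1,-3)/10² = (0.3000,-0.9000)
F = F_att + ΣF_rep = (1.1685,-0.1719)
Δp = p'−p = (0.1461,-0.0215); α = Δx/Fx = (15997/109520) / (15997/13690) = 1/8
check: Δy/Fy = (-4707/219040) / (-4707/27380) = 1/8 ✓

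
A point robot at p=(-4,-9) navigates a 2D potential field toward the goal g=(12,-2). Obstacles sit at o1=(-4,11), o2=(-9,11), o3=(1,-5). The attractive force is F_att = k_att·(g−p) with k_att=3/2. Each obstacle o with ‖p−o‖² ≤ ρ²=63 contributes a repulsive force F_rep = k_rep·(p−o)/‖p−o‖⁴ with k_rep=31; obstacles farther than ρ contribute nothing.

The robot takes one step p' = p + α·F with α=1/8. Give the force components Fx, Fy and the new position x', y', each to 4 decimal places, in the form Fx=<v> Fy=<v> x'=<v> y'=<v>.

Fx=23.9078 Fy=10.4262 x'=-1.0115 y'=-7.6967

F_att = 3/2·(g−p) = 3/2·(16,7) = (24.0000,10.5000)
o1: d²=400 > ρ²=63 → inactive
o2: d²=425 > ρ²=63 → inactive
o3: d²=41 ≤ ρ²=63; F_rep = 31·(-5,-4)/41² = (-0.0922,-0.0738)
F = F_att + ΣF_rep = (23.9078,10.4262)
p' = p + 1/8·F = (-1.0115,-7.6967)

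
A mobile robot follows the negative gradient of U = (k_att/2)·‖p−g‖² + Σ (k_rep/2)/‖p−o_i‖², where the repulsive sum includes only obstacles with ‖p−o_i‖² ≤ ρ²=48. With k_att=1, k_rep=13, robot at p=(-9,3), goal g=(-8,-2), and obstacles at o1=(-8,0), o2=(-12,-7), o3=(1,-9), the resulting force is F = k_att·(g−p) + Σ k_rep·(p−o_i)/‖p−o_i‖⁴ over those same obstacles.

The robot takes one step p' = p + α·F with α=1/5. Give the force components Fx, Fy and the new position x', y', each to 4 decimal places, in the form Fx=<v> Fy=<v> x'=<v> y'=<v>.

F_att = 1·(g−p) = 1·(1,-5) = (1.0000,-5.0000)
o1: d²=10 ≤ ρ²=48; F_rep = 13·(-1,3)/10² = (-0.1300,0.3900)
o2: d²=109 > ρ²=48 → inactive
o3: d²=244 > ρ²=48 → inactive
F = F_att + ΣF_rep = (0.8700,-4.6100)
p' = p + 1/5·F = (-8.8260,2.0780)

Fx=0.8700 Fy=-4.6100 x'=-8.8260 y'=2.0780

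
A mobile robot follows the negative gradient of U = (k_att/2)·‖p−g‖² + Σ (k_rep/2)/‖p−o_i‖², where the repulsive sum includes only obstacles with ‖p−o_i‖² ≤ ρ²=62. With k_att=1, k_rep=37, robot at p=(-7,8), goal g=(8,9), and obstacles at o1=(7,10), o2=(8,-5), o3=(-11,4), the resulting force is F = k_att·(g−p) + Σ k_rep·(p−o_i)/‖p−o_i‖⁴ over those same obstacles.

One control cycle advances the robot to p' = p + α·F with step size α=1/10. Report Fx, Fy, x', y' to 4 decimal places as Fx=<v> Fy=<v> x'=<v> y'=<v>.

F_att = 1·(g−p) = 1·(15,1) = (15.0000,1.0000)
o1: d²=200 > ρ²=62 → inactive
o2: d²=394 > ρ²=62 → inactive
o3: d²=32 ≤ ρ²=62; F_rep = 37·(4,4)/32² = (0.1445,0.1445)
F = F_att + ΣF_rep = (15.1445,1.1445)
p' = p + 1/10·F = (-5.4855,8.1145)

Fx=15.1445 Fy=1.1445 x'=-5.4855 y'=8.1145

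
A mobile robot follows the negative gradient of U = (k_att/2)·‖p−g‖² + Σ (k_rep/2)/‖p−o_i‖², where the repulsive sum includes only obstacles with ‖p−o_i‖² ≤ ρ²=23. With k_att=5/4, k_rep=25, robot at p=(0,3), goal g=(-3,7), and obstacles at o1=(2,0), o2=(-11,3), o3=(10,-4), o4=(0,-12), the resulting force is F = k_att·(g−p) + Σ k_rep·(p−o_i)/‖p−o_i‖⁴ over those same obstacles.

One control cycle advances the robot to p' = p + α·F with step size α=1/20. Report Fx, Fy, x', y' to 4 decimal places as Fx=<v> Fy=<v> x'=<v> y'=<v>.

F_att = 5/4·(g−p) = 5/4·(-3,4) = (-3.7500,5.0000)
o1: d²=13 ≤ ρ²=23; F_rep = 25·(-2,3)/13² = (-0.2959,0.4438)
o2: d²=121 > ρ²=23 → inactive
o3: d²=149 > ρ²=23 → inactive
o4: d²=225 > ρ²=23 → inactive
F = F_att + ΣF_rep = (-4.0459,5.4438)
p' = p + 1/20·F = (-0.2023,3.2722)

Fx=-4.0459 Fy=5.4438 x'=-0.2023 y'=3.2722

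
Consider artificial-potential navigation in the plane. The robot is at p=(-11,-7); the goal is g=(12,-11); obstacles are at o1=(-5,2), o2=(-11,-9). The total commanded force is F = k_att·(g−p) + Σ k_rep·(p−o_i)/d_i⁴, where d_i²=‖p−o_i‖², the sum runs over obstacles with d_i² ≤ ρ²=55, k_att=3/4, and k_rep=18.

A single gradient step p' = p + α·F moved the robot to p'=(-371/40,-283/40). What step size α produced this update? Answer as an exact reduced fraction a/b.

F_att = 3/4·(g−p) = 3/4·(23,-4) = (17.2500,-3.0000)
o1: d²=117 > ρ²=55 → inactive
o2: d²=4 ≤ ρ²=55; F_rep = 18·(0,2)/4² = (0.0000,2.2500)
F = F_att + ΣF_rep = (17.2500,-0.7500)
Δp = p'−p = (1.7250,-0.0750); α = Δx/Fx = (69/40) / (69/4) = 1/10
check: Δy/Fy = (-3/40) / (-3/4) = 1/10 ✓

α = 1/10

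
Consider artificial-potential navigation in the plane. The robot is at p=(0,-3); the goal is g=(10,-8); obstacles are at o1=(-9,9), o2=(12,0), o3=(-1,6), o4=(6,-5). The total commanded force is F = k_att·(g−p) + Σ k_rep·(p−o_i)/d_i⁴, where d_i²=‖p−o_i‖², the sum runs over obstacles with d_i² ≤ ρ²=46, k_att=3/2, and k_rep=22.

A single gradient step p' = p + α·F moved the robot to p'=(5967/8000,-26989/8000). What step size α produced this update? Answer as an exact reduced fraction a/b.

F_att = 3/2·(g−p) = 3/2·(10,-5) = (15.0000,-7.5000)
o1: d²=225 > ρ²=46 → inactive
o2: d²=153 > ρ²=46 → inactive
o3: d²=82 > ρ²=46 → inactive
o4: d²=40 ≤ ρ²=46; F_rep = 22·(-6,2)/40² = (-0.0825,0.0275)
F = F_att + ΣF_rep = (14.9175,-7.4725)
Δp = p'−p = (0.7459,-0.3736); α = Δx/Fx = (5967/8000) / (5967/400) = 1/20
check: Δy/Fy = (-2989/8000) / (-2989/400) = 1/20 ✓

α = 1/20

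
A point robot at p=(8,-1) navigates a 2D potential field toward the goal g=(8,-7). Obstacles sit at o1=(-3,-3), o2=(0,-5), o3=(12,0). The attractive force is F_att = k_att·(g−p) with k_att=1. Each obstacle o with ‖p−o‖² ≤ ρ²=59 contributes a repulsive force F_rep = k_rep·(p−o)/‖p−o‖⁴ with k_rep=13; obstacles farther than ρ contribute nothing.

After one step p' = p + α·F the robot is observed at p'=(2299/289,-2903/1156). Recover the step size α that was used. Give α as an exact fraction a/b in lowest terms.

α = 1/4

F_att = 1·(g−p) = 1·(0,-6) = (0.0000,-6.0000)
o1: d²=125 > ρ²=59 → inactive
o2: d²=80 > ρ²=59 → inactive
o3: d²=17 ≤ ρ²=59; F_rep = 13·(-4,-1)/17² = (-0.1799,-0.0450)
F = F_att + ΣF_rep = (-0.1799,-6.0450)
Δp = p'−p = (-0.0450,-1.5112); α = Δx/Fx = (-13/289) / (-52/289) = 1/4
check: Δy/Fy = (-1747/1156) / (-1747/289) = 1/4 ✓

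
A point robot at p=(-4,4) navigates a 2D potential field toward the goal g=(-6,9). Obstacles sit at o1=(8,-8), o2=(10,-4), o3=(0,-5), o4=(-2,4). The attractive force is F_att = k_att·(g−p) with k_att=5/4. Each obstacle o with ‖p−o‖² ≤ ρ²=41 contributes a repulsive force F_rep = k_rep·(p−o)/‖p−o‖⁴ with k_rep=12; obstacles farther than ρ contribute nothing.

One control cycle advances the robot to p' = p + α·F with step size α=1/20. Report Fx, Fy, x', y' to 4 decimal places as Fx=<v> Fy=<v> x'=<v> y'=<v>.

Fx=-4.0000 Fy=6.2500 x'=-4.2000 y'=4.3125

F_att = 5/4·(g−p) = 5/4·(-2,5) = (-2.5000,6.2500)
o1: d²=288 > ρ²=41 → inactive
o2: d²=260 > ρ²=41 → inactive
o3: d²=97 > ρ²=41 → inactive
o4: d²=4 ≤ ρ²=41; F_rep = 12·(-2,0)/4² = (-1.5000,0.0000)
F = F_att + ΣF_rep = (-4.0000,6.2500)
p' = p + 1/20·F = (-4.2000,4.3125)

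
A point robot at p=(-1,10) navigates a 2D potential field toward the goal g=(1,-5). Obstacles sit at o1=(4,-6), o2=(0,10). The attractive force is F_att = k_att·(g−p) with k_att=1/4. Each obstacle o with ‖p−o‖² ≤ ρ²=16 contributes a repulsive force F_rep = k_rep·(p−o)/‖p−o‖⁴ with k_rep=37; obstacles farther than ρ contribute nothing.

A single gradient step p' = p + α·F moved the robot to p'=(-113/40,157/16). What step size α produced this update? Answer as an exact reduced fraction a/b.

F_att = 1/4·(g−p) = 1/4·(2,-15) = (0.5000,-3.7500)
o1: d²=281 > ρ²=16 → inactive
o2: d²=1 ≤ ρ²=16; F_rep = 37·(-1,0)/1² = (-37.0000,0.0000)
F = F_att + ΣF_rep = (-36.5000,-3.7500)
Δp = p'−p = (-1.8250,-0.1875); α = Δx/Fx = (-73/40) / (-73/2) = 1/20
check: Δy/Fy = (-3/16) / (-15/4) = 1/20 ✓

α = 1/20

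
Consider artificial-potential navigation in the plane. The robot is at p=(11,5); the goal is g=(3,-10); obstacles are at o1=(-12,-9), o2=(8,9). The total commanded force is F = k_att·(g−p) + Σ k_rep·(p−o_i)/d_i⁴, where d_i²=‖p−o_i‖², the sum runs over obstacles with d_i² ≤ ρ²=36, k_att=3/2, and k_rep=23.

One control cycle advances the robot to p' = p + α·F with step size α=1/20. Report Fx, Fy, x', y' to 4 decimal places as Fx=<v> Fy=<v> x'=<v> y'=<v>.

F_att = 3/2·(g−p) = 3/2·(-8,-15) = (-12.0000,-22.5000)
o1: d²=725 > ρ²=36 → inactive
o2: d²=25 ≤ ρ²=36; F_rep = 23·(3,-4)/25² = (0.1104,-0.1472)
F = F_att + ΣF_rep = (-11.8896,-22.6472)
p' = p + 1/20·F = (10.4055,3.8676)

Fx=-11.8896 Fy=-22.6472 x'=10.4055 y'=3.8676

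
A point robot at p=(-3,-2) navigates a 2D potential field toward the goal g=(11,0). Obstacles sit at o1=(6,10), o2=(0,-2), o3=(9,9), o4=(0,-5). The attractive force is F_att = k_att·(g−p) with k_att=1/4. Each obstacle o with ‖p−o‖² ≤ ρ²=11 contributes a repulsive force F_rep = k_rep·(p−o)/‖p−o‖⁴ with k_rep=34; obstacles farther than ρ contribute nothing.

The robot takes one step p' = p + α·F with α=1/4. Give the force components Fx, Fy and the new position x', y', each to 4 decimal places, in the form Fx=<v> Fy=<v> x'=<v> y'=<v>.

Fx=2.2407 Fy=0.5000 x'=-2.4398 y'=-1.8750

F_att = 1/4·(g−p) = 1/4·(14,2) = (3.5000,0.5000)
o1: d²=225 > ρ²=11 → inactive
o2: d²=9 ≤ ρ²=11; F_rep = 34·(-3,0)/9² = (-1.2593,0.0000)
o3: d²=265 > ρ²=11 → inactive
o4: d²=18 > ρ²=11 → inactive
F = F_att + ΣF_rep = (2.2407,0.5000)
p' = p + 1/4·F = (-2.4398,-1.8750)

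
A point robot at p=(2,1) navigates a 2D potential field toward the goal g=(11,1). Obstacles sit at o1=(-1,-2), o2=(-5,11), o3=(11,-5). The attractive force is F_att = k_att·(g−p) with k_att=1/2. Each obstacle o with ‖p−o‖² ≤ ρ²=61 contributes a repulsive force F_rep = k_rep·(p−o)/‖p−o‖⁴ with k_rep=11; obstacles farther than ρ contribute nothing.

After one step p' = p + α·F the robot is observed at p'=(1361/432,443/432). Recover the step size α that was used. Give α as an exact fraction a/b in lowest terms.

F_att = 1/2·(g−p) = 1/2·(9,0) = (4.5000,0.0000)
o1: d²=18 ≤ ρ²=61; F_rep = 11·(3,3)/18² = (0.1019,0.1019)
o2: d²=149 > ρ²=61 → inactive
o3: d²=117 > ρ²=61 → inactive
F = F_att + ΣF_rep = (4.6019,0.1019)
Δp = p'−p = (1.1505,0.0255); α = Δx/Fx = (497/432) / (497/108) = 1/4
check: Δy/Fy = (11/432) / (11/108) = 1/4 ✓

α = 1/4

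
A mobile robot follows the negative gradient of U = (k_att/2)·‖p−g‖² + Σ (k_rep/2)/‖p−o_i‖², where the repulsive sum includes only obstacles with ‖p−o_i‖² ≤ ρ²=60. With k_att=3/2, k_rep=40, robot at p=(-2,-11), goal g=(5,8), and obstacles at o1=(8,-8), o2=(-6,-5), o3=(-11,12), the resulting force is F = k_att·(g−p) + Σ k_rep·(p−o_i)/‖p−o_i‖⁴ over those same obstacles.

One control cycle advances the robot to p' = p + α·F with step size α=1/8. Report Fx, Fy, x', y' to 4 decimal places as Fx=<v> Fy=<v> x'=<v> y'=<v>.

F_att = 3/2·(g−p) = 3/2·(7,19) = (10.5000,28.5000)
o1: d²=109 > ρ²=60 → inactive
o2: d²=52 ≤ ρ²=60; F_rep = 40·(4,-6)/52² = (0.0592,-0.0888)
o3: d²=610 > ρ²=60 → inactive
F = F_att + ΣF_rep = (10.5592,28.4112)
p' = p + 1/8·F = (-0.6801,-7.4486)

Fx=10.5592 Fy=28.4112 x'=-0.6801 y'=-7.4486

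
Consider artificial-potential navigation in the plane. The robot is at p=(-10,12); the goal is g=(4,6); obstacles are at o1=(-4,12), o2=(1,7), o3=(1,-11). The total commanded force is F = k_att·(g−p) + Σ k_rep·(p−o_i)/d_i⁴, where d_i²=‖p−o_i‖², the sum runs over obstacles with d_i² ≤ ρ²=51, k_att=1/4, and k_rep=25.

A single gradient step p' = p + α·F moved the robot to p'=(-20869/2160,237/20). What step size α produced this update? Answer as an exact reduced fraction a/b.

F_att = 1/4·(g−p) = 1/4·(14,-6) = (3.5000,-1.5000)
o1: d²=36 ≤ ρ²=51; F_rep = 25·(-6,0)/36² = (-0.1157,0.0000)
o2: d²=146 > ρ²=51 → inactive
o3: d²=650 > ρ²=51 → inactive
F = F_att + ΣF_rep = (3.3843,-1.5000)
Δp = p'−p = (0.3384,-0.1500); α = Δx/Fx = (731/2160) / (731/216) = 1/10
check: Δy/Fy = (-3/20) / (-3/2) = 1/10 ✓

α = 1/10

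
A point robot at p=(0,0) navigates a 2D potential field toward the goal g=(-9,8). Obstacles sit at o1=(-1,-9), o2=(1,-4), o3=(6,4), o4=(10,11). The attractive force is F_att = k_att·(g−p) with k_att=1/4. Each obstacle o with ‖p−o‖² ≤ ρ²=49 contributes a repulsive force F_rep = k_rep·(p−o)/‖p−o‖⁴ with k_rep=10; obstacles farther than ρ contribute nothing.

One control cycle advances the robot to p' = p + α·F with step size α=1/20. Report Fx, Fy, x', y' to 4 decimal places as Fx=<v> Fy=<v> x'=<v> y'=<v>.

Fx=-2.2846 Fy=2.1384 x'=-0.1142 y'=0.1069

F_att = 1/4·(g−p) = 1/4·(-9,8) = (-2.2500,2.0000)
o1: d²=82 > ρ²=49 → inactive
o2: d²=17 ≤ ρ²=49; F_rep = 10·(-1,4)/17² = (-0.0346,0.1384)
o3: d²=52 > ρ²=49 → inactive
o4: d²=221 > ρ²=49 → inactive
F = F_att + ΣF_rep = (-2.2846,2.1384)
p' = p + 1/20·F = (-0.1142,0.1069)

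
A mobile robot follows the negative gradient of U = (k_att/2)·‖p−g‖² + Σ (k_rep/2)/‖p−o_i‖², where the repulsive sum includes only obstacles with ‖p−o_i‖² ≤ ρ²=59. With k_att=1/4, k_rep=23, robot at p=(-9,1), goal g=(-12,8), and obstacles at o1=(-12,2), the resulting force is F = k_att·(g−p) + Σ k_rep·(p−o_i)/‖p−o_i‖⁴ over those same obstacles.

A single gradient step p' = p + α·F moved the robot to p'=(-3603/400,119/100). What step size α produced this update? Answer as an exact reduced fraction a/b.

α = 1/8

F_att = 1/4·(g−p) = 1/4·(-3,7) = (-0.7500,1.7500)
o1: d²=10 ≤ ρ²=59; F_rep = 23·(3,-1)/10² = (0.6900,-0.2300)
F = F_att + ΣF_rep = (-0.0600,1.5200)
Δp = p'−p = (-0.0075,0.1900); α = Δx/Fx = (-3/400) / (-3/50) = 1/8
check: Δy/Fy = (19/100) / (38/25) = 1/8 ✓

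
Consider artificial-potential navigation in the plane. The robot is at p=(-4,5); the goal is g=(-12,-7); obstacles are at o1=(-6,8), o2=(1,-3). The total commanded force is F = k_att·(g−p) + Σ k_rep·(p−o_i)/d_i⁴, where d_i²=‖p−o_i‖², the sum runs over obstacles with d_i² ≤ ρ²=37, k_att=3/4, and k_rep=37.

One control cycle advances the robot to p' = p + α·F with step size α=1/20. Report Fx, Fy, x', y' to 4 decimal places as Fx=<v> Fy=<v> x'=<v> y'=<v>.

Fx=-5.5621 Fy=-9.6568 x'=-4.2781 y'=4.5172

F_att = 3/4·(g−p) = 3/4·(-8,-12) = (-6.0000,-9.0000)
o1: d²=13 ≤ ρ²=37; F_rep = 37·(2,-3)/13² = (0.4379,-0.6568)
o2: d²=89 > ρ²=37 → inactive
F = F_att + ΣF_rep = (-5.5621,-9.6568)
p' = p + 1/20·F = (-4.2781,4.5172)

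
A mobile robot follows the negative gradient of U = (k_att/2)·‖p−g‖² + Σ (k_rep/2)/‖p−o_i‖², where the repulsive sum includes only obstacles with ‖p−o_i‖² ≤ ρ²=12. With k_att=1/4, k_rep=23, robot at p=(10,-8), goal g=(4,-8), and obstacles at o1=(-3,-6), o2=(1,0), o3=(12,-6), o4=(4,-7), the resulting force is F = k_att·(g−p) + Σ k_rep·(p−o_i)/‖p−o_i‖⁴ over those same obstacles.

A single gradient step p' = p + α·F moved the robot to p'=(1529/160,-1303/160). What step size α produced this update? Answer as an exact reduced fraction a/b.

α = 1/5

F_att = 1/4·(g−p) = 1/4·(-6,0) = (-1.5000,0.0000)
o1: d²=173 > ρ²=12 → inactive
o2: d²=145 > ρ²=12 → inactive
o3: d²=8 ≤ ρ²=12; F_rep = 23·(-2,-2)/8² = (-0.7188,-0.7188)
o4: d²=37 > ρ²=12 → inactive
F = F_att + ΣF_rep = (-2.2188,-0.7188)
Δp = p'−p = (-0.4437,-0.1437); α = Δx/Fx = (-71/160) / (-71/32) = 1/5
check: Δy/Fy = (-23/160) / (-23/32) = 1/5 ✓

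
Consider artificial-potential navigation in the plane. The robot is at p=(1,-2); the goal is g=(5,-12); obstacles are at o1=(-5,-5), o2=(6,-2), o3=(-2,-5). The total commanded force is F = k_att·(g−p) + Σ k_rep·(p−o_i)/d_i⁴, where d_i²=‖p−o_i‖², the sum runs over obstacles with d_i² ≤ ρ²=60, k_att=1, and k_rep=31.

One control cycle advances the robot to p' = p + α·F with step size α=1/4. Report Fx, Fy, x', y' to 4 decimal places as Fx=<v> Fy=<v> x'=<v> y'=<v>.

Fx=4.1309 Fy=-9.6670 x'=2.0327 y'=-4.4168

F_att = 1·(g−p) = 1·(4,-10) = (4.0000,-10.0000)
o1: d²=45 ≤ ρ²=60; F_rep = 31·(6,3)/45² = (0.0919,0.0459)
o2: d²=25 ≤ ρ²=60; F_rep = 31·(-5,0)/25² = (-0.2480,0.0000)
o3: d²=18 ≤ ρ²=60; F_rep = 31·(3,3)/18² = (0.2870,0.2870)
F = F_att + ΣF_rep = (4.1309,-9.6670)
p' = p + 1/4·F = (2.0327,-4.4168)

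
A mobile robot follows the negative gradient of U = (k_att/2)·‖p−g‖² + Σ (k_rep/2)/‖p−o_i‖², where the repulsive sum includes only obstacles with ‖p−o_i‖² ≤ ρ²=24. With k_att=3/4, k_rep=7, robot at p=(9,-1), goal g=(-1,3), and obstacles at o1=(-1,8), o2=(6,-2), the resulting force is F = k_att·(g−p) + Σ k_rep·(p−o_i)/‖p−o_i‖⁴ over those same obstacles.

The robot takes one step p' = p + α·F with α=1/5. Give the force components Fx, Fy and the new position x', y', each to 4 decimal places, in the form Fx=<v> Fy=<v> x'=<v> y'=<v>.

F_att = 3/4·(g−p) = 3/4·(-10,4) = (-7.5000,3.0000)
o1: d²=181 > ρ²=24 → inactive
o2: d²=10 ≤ ρ²=24; F_rep = 7·(3,1)/10² = (0.2100,0.0700)
F = F_att + ΣF_rep = (-7.2900,3.0700)
p' = p + 1/5·F = (7.5420,-0.3860)

Fx=-7.2900 Fy=3.0700 x'=7.5420 y'=-0.3860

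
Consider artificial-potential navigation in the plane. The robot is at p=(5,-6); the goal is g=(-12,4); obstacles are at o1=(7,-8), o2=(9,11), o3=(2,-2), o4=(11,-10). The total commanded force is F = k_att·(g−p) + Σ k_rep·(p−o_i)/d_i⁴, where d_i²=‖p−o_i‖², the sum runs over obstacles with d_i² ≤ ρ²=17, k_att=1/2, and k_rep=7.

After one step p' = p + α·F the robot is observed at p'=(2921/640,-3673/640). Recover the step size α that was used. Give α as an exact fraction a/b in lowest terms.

F_att = 1/2·(g−p) = 1/2·(-17,10) = (-8.5000,5.0000)
o1: d²=8 ≤ ρ²=17; F_rep = 7·(-2,2)/8² = (-0.2188,0.2188)
o2: d²=305 > ρ²=17 → inactive
o3: d²=25 > ρ²=17 → inactive
o4: d²=52 > ρ²=17 → inactive
F = F_att + ΣF_rep = (-8.7188,5.2188)
Δp = p'−p = (-0.4359,0.2609); α = Δx/Fx = (-279/640) / (-279/32) = 1/20
check: Δy/Fy = (167/640) / (167/32) = 1/20 ✓

α = 1/20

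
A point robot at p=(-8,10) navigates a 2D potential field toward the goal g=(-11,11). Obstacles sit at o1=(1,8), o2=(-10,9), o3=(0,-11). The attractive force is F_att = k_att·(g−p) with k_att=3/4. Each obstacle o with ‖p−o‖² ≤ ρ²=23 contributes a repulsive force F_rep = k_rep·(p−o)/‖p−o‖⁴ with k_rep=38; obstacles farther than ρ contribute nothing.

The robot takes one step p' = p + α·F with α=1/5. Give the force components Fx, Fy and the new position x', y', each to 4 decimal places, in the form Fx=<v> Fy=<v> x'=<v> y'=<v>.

F_att = 3/4·(g−p) = 3/4·(-3,1) = (-2.2500,0.7500)
o1: d²=85 > ρ²=23 → inactive
o2: d²=5 ≤ ρ²=23; F_rep = 38·(2,1)/5² = (3.0400,1.5200)
o3: d²=505 > ρ²=23 → inactive
F = F_att + ΣF_rep = (0.7900,2.2700)
p' = p + 1/5·F = (-7.8420,10.4540)

Fx=0.7900 Fy=2.2700 x'=-7.8420 y'=10.4540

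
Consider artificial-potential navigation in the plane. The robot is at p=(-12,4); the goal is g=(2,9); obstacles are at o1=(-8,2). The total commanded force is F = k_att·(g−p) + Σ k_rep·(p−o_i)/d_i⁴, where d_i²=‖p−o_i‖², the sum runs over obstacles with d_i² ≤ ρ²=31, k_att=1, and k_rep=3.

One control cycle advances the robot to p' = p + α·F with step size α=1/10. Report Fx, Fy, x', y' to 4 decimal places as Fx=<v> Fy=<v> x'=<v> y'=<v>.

Fx=13.9700 Fy=5.0150 x'=-10.6030 y'=4.5015

F_att = 1·(g−p) = 1·(14,5) = (14.0000,5.0000)
o1: d²=20 ≤ ρ²=31; F_rep = 3·(-4,2)/20² = (-0.0300,0.0150)
F = F_att + ΣF_rep = (13.9700,5.0150)
p' = p + 1/10·F = (-10.6030,4.5015)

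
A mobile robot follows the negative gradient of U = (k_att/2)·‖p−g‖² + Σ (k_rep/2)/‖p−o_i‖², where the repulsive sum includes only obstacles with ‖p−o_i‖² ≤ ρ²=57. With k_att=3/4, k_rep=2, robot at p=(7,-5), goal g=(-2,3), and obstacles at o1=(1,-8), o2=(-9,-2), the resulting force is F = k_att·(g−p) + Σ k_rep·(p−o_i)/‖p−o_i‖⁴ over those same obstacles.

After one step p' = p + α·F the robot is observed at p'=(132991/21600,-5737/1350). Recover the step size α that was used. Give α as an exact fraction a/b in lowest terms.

F_att = 3/4·(g−p) = 3/4·(-9,8) = (-6.7500,6.0000)
o1: d²=45 ≤ ρ²=57; F_rep = 2·(6,3)/45² = (0.0059,0.0030)
o2: d²=265 > ρ²=57 → inactive
F = F_att + ΣF_rep = (-6.7441,6.0030)
Δp = p'−p = (-0.8430,0.7504); α = Δx/Fx = (-18209/21600) / (-18209/2700) = 1/8
check: Δy/Fy = (1013/1350) / (4052/675) = 1/8 ✓

α = 1/8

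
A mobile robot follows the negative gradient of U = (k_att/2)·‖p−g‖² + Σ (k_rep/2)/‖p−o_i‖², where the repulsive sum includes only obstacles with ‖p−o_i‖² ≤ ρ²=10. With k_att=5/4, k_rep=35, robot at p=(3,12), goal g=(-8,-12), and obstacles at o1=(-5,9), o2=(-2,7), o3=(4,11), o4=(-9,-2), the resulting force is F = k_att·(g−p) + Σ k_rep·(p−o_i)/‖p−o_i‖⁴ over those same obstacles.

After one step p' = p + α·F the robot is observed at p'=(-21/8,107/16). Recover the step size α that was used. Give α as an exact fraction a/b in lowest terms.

F_att = 5/4·(g−p) = 5/4·(-11,-24) = (-13.7500,-30.0000)
o1: d²=73 > ρ²=10 → inactive
o2: d²=50 > ρ²=10 → inactive
o3: d²=2 ≤ ρ²=10; F_rep = 35·(-1,1)/2² = (-8.7500,8.7500)
o4: d²=340 > ρ²=10 → inactive
F = F_att + ΣF_rep = (-22.5000,-21.2500)
Δp = p'−p = (-5.6250,-5.3125); α = Δx/Fx = (-45/8) / (-45/2) = 1/4
check: Δy/Fy = (-85/16) / (-85/4) = 1/4 ✓

α = 1/4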